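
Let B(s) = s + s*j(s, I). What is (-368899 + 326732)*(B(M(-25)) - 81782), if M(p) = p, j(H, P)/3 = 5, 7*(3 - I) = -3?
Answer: 3465368394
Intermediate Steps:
I = 24/7 (I = 3 - ⅐*(-3) = 3 + 3/7 = 24/7 ≈ 3.4286)
j(H, P) = 15 (j(H, P) = 3*5 = 15)
B(s) = 16*s (B(s) = s + s*15 = s + 15*s = 16*s)
(-368899 + 326732)*(B(M(-25)) - 81782) = (-368899 + 326732)*(16*(-25) - 81782) = -42167*(-400 - 81782) = -42167*(-82182) = 3465368394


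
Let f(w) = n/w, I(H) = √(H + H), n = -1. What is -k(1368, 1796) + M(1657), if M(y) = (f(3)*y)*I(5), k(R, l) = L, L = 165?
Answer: -165 - 1657*√10/3 ≈ -1911.6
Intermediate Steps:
k(R, l) = 165
I(H) = √2*√H (I(H) = √(2*H) = √2*√H)
f(w) = -1/w
M(y) = -y*√10/3 (M(y) = ((-1/3)*y)*(√2*√5) = ((-1*⅓)*y)*√10 = (-y/3)*√10 = -y*√10/3)
-k(1368, 1796) + M(1657) = -1*165 - ⅓*1657*√10 = -165 - 1657*√10/3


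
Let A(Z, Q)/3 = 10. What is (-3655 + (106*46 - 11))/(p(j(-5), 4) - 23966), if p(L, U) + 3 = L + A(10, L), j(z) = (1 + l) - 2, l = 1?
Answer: -1210/23939 ≈ -0.050545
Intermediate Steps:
A(Z, Q) = 30 (A(Z, Q) = 3*10 = 30)
j(z) = 0 (j(z) = (1 + 1) - 2 = 2 - 2 = 0)
p(L, U) = 27 + L (p(L, U) = -3 + (L + 30) = -3 + (30 + L) = 27 + L)
(-3655 + (106*46 - 11))/(p(j(-5), 4) - 23966) = (-3655 + (106*46 - 11))/((27 + 0) - 23966) = (-3655 + (4876 - 11))/(27 - 23966) = (-3655 + 4865)/(-23939) = 1210*(-1/23939) = -1210/23939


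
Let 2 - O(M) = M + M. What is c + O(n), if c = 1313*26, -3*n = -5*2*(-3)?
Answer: 34160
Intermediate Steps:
n = -10 (n = -(-5*2)*(-3)/3 = -(-10)*(-3)/3 = -1/3*30 = -10)
O(M) = 2 - 2*M (O(M) = 2 - (M + M) = 2 - 2*M)
c = 34138
c + O(n) = 34138 + (2 - 2*(-10)) = 34138 + (2 + 20) = 34138 + 22 = 34160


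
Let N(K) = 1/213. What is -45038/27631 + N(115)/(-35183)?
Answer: -337513853833/207066133749 ≈ -1.6300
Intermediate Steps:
N(K) = 1/213
-45038/27631 + N(115)/(-35183) = -45038/27631 + (1/213)/(-35183) = -45038*1/27631 + (1/213)*(-1/35183) = -45038/27631 - 1/7493979 = -337513853833/207066133749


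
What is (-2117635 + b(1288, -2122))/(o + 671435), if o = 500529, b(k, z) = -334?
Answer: -2117969/1171964 ≈ -1.8072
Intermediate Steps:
(-2117635 + b(1288, -2122))/(o + 671435) = (-2117635 - 334)/(500529 + 671435) = -2117969/1171964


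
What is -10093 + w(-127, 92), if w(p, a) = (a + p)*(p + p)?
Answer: -1203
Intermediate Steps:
w(p, a) = 2*p*(a + p) (w(p, a) = (a + p)*(2*p) = 2*p*(a + p))
-10093 + w(-127, 92) = -10093 + 2*(-127)*(92 - 127) = -10093 + 2*(-127)*(-35) = -10093 + 8890 = -1203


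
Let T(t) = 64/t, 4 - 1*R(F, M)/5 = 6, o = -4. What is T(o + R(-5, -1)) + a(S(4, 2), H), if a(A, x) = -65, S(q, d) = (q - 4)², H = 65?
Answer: -487/7 ≈ -69.571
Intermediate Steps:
R(F, M) = -10 (R(F, M) = 20 - 5*6 = 20 - 30 = -10)
S(q, d) = (-4 + q)²
T(o + R(-5, -1)) + a(S(4, 2), H) = 64/(-4 - 10) - 65 = 64/(-14) - 65 = 64*(-1/14) - 65 = -32/7 - 65 = -487/7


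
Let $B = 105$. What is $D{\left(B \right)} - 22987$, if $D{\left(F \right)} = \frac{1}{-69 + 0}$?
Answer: $- \frac{1586104}{69} \approx -22987.0$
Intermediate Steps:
$D{\left(F \right)} = - \frac{1}{69}$ ($D{\left(F \right)} = \frac{1}{-69} = - \frac{1}{69}$)
$D{\left(B \right)} - 22987 = - \frac{1}{69} - 22987 = - \frac{1586104}{69}$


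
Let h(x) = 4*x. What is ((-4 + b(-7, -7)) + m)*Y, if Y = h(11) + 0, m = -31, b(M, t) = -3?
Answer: -1672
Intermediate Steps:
Y = 44 (Y = 4*11 + 0 = 44 + 0 = 44)
((-4 + b(-7, -7)) + m)*Y = ((-4 - 3) - 31)*44 = (-7 - 31)*44 = -38*44 = -1672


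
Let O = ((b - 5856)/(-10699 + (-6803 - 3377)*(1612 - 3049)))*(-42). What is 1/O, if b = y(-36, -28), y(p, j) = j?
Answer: 14617961/247128 ≈ 59.151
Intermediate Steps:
b = -28
O = 247128/14617961 (O = ((-28 - 5856)/(-10699 + (-6803 - 3377)*(1612 - 3049)))*(-42) = -5884/(-10699 - 10180*(-1437))*(-42) = -5884/(-10699 + 14628660)*(-42) = -5884/14617961*(-42) = 247128/14617961 ≈ 0.016906)
1/O = 1/(247128/14617961) = 14617961/247128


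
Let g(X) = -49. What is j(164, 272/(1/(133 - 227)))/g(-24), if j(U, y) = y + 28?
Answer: 25540/49 ≈ 521.22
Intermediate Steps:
j(U, y) = 28 + y
j(164, 272/(1/(133 - 227)))/g(-24) = (28 + 272/(1/(133 - 227)))/(-49) = (28 + 272/(1/(-94)))*(-1/49) = (28 + 272/(-1/94))*(-1/49) = (28 + 272*(-94))*(-1/49) = (28 - 25568)*(-1/49) = -25540*(-1/49) = 25540/49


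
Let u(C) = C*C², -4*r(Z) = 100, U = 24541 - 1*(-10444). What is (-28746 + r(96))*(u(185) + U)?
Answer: -183173736310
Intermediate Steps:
U = 34985 (U = 24541 + 10444 = 34985)
r(Z) = -25 (r(Z) = -¼*100 = -25)
u(C) = C³
(-28746 + r(96))*(u(185) + U) = (-28746 - 25)*(185³ + 34985) = -28771*(6331625 + 34985) = -28771*6366610 = -183173736310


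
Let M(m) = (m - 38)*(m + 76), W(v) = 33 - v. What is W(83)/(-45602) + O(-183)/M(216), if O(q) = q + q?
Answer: -3522883/592552388 ≈ -0.0059453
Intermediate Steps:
M(m) = (-38 + m)*(76 + m)
O(q) = 2*q
W(83)/(-45602) + O(-183)/M(216) = (33 - 1*83)/(-45602) + (2*(-183))/(-2888 + 216² + 38*216) = (33 - 83)*(-1/45602) - 366/(-2888 + 46656 + 8208) = -50*(-1/45602) - 366/51976 = 25/22801 - 366*1/51976 = 25/22801 - 183/25988 = -3522883/592552388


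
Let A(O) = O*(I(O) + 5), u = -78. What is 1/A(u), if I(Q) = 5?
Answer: -1/780 ≈ -0.0012821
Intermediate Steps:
A(O) = 10*O (A(O) = O*(5 + 5) = O*10 = 10*O)
1/A(u) = 1/(10*(-78)) = 1/(-780) = -1/780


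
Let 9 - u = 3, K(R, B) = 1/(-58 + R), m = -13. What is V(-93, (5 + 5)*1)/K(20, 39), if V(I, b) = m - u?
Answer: 722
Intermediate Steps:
u = 6 (u = 9 - 1*3 = 9 - 3 = 6)
V(I, b) = -19 (V(I, b) = -13 - 1*6 = -13 - 6 = -19)
V(-93, (5 + 5)*1)/K(20, 39) = -19/(1/(-58 + 20)) = -19/(1/(-38)) = -19/(-1/38) = -19*(-38) = 722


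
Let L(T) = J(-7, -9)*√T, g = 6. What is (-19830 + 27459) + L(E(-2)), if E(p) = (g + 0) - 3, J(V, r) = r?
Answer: 7629 - 9*√3 ≈ 7613.4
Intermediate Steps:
E(p) = 3 (E(p) = (6 + 0) - 3 = 6 - 3 = 3)
L(T) = -9*√T
(-19830 + 27459) + L(E(-2)) = (-19830 + 27459) - 9*√3 = 7629 - 9*√3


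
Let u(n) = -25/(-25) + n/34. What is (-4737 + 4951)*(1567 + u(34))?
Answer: 335766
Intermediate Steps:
u(n) = 1 + n/34 (u(n) = -25*(-1/25) + n*(1/34) = 1 + n/34)
(-4737 + 4951)*(1567 + u(34)) = (-4737 + 4951)*(1567 + (1 + (1/34)*34)) = 214*(1567 + (1 + 1)) = 214*(1567 + 2) = 214*1569 = 335766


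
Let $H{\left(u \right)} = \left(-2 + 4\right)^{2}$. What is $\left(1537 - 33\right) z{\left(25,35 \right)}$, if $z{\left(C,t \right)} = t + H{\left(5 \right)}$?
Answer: $58656$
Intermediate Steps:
$H{\left(u \right)} = 4$ ($H{\left(u \right)} = 2^{2} = 4$)
$z{\left(C,t \right)} = 4 + t$ ($z{\left(C,t \right)} = t + 4 = 4 + t$)
$\left(1537 - 33\right) z{\left(25,35 \right)} = \left(1537 - 33\right) \left(4 + 35\right) = 1504 \cdot 39 = 58656$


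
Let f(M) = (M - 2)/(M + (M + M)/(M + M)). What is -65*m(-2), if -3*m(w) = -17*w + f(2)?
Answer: 2210/3 ≈ 736.67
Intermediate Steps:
f(M) = (-2 + M)/(1 + M) (f(M) = (-2 + M)/(M + (2*M)/((2*M))) = (-2 + M)/(M + (2*M)*(1/(2*M))) = (-2 + M)/(M + 1) = (-2 + M)/(1 + M))
m(w) = 17*w/3 (m(w) = -(-17*w + (-2 + 2)/(1 + 2))/3 = -(-17*w + 0/3)/3 = -(-17*w + (1/3)*0)/3 = -(-17*w + 0)/3 = -(-17)*w/3 = 17*w/3)
-65*m(-2) = -1105*(-2)/3 = -65*(-34/3) = 2210/3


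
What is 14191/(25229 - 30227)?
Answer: -14191/4998 ≈ -2.8393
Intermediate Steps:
14191/(25229 - 30227) = 14191/(-4998) = 14191*(-1/4998) = -14191/4998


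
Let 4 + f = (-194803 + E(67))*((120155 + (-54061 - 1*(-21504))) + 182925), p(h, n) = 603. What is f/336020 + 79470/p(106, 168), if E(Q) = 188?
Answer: -3524437797883/22513340 ≈ -1.5655e+5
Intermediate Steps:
f = -52647833649 (f = -4 + (-194803 + 188)*((120155 + (-54061 - 1*(-21504))) + 182925) = -4 - 194615*((120155 + (-54061 + 21504)) + 182925) = -4 - 194615*((120155 - 32557) + 182925) = -4 - 194615*(87598 + 182925) = -4 - 194615*270523 = -4 - 52647833645 = -52647833649)
f/336020 + 79470/p(106, 168) = -52647833649/336020 + 79470/603 = -52647833649*1/336020 + 79470*(1/603) = -52647833649/336020 + 8830/67 = -3524437797883/22513340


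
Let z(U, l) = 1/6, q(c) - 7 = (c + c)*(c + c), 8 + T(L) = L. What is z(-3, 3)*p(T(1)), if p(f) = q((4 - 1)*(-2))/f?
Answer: -151/42 ≈ -3.5952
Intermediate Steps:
T(L) = -8 + L
q(c) = 7 + 4*c² (q(c) = 7 + (c + c)*(c + c) = 7 + (2*c)*(2*c) = 7 + 4*c²)
z(U, l) = ⅙
p(f) = 151/f (p(f) = (7 + 4*((4 - 1)*(-2))²)/f = (7 + 4*(3*(-2))²)/f = (7 + 4*(-6)²)/f = (7 + 4*36)/f = (7 + 144)/f = 151/f)
z(-3, 3)*p(T(1)) = (151/(-8 + 1))/6 = (151/(-7))/6 = (151*(-⅐))/6 = (⅙)*(-151/7) = -151/42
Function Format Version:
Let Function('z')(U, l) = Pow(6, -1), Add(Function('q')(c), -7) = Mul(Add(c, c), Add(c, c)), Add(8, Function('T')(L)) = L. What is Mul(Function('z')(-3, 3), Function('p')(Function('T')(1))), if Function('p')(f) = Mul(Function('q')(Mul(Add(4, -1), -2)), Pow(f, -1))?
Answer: Rational(-151, 42) ≈ -3.5952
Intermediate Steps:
Function('T')(L) = Add(-8, L)
Function('q')(c) = Add(7, Mul(4, Pow(c, 2))) (Function('q')(c) = Add(7, Mul(Add(c, c), Add(c, c))) = Add(7, Mul(Mul(2, c), Mul(2, c))) = Add(7, Mul(4, Pow(c, 2))))
Function('z')(U, l) = Rational(1, 6)
Function('p')(f) = Mul(151, Pow(f, -1)) (Function('p')(f) = Mul(Add(7, Mul(4, Pow(Mul(Add(4, -1), -2), 2))), Pow(f, -1)) = Mul(Add(7, Mul(4, Pow(Mul(3, -2), 2))), Pow(f, -1)) = Mul(Add(7, Mul(4, Pow(-6, 2))), Pow(f, -1)) = Mul(Add(7, Mul(4, 36)), Pow(f, -1)) = Mul(Add(7, 144), Pow(f, -1)) = Mul(151, Pow(f, -1)))
Mul(Function('z')(-3, 3), Function('p')(Function('T')(1))) = Mul(Rational(1, 6), Mul(151, Pow(Add(-8, 1), -1))) = Mul(Rational(1, 6), Mul(151, Pow(-7, -1))) = Mul(Rational(1, 6), Mul(151, Rational(-1, 7))) = Mul(Rational(1, 6), Rational(-151, 7)) = Rational(-151, 42)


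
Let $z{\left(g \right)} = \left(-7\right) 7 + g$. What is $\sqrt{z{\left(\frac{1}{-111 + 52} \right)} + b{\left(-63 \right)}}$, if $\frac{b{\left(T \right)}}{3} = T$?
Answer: $\frac{i \sqrt{828537}}{59} \approx 15.428 i$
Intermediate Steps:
$z{\left(g \right)} = -49 + g$
$b{\left(T \right)} = 3 T$
$\sqrt{z{\left(\frac{1}{-111 + 52} \right)} + b{\left(-63 \right)}} = \sqrt{\left(-49 + \frac{1}{-111 + 52}\right) + 3 \left(-63\right)} = \sqrt{\left(-49 + \frac{1}{-59}\right) - 189} = \sqrt{\left(-49 - \frac{1}{59}\right) - 189} = \sqrt{- \frac{2892}{59} - 189} = \sqrt{- \frac{14043}{59}} = \frac{i \sqrt{828537}}{59}$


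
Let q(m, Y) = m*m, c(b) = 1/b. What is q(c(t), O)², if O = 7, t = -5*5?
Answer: 1/390625 ≈ 2.5600e-6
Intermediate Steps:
t = -25
q(m, Y) = m²
q(c(t), O)² = ((1/(-25))²)² = ((-1/25)²)² = (1/625)² = 1/390625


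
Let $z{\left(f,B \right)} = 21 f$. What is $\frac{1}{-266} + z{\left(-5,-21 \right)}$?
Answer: $- \frac{27931}{266} \approx -105.0$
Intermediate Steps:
$\frac{1}{-266} + z{\left(-5,-21 \right)} = \frac{1}{-266} + 21 \left(-5\right) = - \frac{1}{266} - 105 = - \frac{27931}{266}$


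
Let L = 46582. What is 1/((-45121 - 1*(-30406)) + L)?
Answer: 1/31867 ≈ 3.1380e-5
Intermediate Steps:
1/((-45121 - 1*(-30406)) + L) = 1/((-45121 - 1*(-30406)) + 46582) = 1/((-45121 + 30406) + 46582) = 1/(-14715 + 46582) = 1/31867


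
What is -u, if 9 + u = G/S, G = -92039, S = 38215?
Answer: 435974/38215 ≈ 11.408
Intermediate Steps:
u = -435974/38215 (u = -9 - 92039/38215 = -435974/38215 ≈ -11.408)
-u = -1*(-435974/38215) = 435974/38215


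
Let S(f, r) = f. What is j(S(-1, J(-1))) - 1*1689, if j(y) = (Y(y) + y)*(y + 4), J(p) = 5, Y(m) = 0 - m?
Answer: -1689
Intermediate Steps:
Y(m) = -m
j(y) = 0 (j(y) = (-y + y)*(y + 4) = 0*(4 + y) = 0)
j(S(-1, J(-1))) - 1*1689 = 0 - 1*1689 = 0 - 1689 = -1689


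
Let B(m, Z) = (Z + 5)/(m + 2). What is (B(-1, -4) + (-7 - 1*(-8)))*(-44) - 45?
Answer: -133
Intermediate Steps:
B(m, Z) = (5 + Z)/(2 + m)
(B(-1, -4) + (-7 - 1*(-8)))*(-44) - 45 = ((5 - 4)/(2 - 1) + (-7 - 1*(-8)))*(-44) - 45 = (1/1 + (-7 + 8))*(-44) - 45 = (1*1 + 1)*(-44) - 45 = (1 + 1)*(-44) - 45 = 2*(-44) - 45 = -88 - 45 = -133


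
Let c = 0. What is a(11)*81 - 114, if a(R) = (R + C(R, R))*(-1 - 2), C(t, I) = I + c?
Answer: -5460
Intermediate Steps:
C(t, I) = I (C(t, I) = I + 0 = I)
a(R) = -6*R (a(R) = (R + R)*(-1 - 2) = (2*R)*(-3) = -6*R)
a(11)*81 - 114 = -6*11*81 - 114 = -66*81 - 114 = -5346 - 114 = -5460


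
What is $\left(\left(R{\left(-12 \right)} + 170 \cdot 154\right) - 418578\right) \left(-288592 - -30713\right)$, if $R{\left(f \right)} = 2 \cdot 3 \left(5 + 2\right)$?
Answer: $101180372924$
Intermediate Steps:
$R{\left(f \right)} = 42$ ($R{\left(f \right)} = 2 \cdot 3 \cdot 7 = 2 \cdot 21 = 42$)
$\left(\left(R{\left(-12 \right)} + 170 \cdot 154\right) - 418578\right) \left(-288592 - -30713\right) = \left(\left(42 + 170 \cdot 154\right) - 418578\right) \left(-288592 - -30713\right) = \left(\left(42 + 26180\right) - 418578\right) \left(-288592 + 30713\right) = \left(26222 - 418578\right) \left(-257879\right) = \left(-392356\right) \left(-257879\right) = 101180372924$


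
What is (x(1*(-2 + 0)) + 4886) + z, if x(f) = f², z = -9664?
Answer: -4774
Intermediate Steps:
(x(1*(-2 + 0)) + 4886) + z = ((1*(-2 + 0))² + 4886) - 9664 = ((1*(-2))² + 4886) - 9664 = ((-2)² + 4886) - 9664 = (4 + 4886) - 9664 = 4890 - 9664 = -4774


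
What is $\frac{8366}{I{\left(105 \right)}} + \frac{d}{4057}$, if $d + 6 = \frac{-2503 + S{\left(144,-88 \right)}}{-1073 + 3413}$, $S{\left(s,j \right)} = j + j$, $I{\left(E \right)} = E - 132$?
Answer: $- \frac{8824674277}{28480140} \approx -309.85$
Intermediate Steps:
$I{\left(E \right)} = -132 + E$
$S{\left(s,j \right)} = 2 j$
$d = - \frac{5573}{780}$ ($d = -6 + \frac{-2503 + 2 \left(-88\right)}{-1073 + 3413} = -6 + \frac{-2503 - 176}{2340} = -6 - \frac{893}{780} = - \frac{5573}{780} \approx -7.1449$)
$\frac{8366}{I{\left(105 \right)}} + \frac{d}{4057} = \frac{8366}{-132 + 105} - \frac{5573}{780 \cdot 4057} = \frac{8366}{-27} - \frac{5573}{3164460} = 8366 \left(- \frac{1}{27}\right) - \frac{5573}{3164460} = - \frac{8366}{27} - \frac{5573}{3164460} = - \frac{8824674277}{28480140}$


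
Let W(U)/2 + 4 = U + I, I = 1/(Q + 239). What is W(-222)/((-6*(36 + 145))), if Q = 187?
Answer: 96275/231318 ≈ 0.41620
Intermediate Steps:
I = 1/426 (I = 1/(187 + 239) = 1/426 ≈ 0.0023474)
W(U) = -1703/213 + 2*U (W(U) = -8 + 2*(U + 1/426) = -8 + 2*(1/426 + U) = -8 + (1/213 + 2*U) = -1703/213 + 2*U)
W(-222)/((-6*(36 + 145))) = (-1703/213 + 2*(-222))/((-6*(36 + 145))) = (-1703/213 - 444)/((-6*181)) = -96275/213/(-1086) = -96275/213*(-1/1086) = 96275/231318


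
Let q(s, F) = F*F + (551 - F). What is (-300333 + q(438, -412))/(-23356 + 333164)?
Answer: -64813/154904 ≈ -0.41841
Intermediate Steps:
q(s, F) = 551 + F² - F (q(s, F) = F² + (551 - F) = 551 + F² - F)
(-300333 + q(438, -412))/(-23356 + 333164) = (-300333 + (551 + (-412)² - 1*(-412)))/(-23356 + 333164) = (-300333 + (551 + 169744 + 412))/309808 = (-300333 + 170707)*(1/309808) = -129626*1/309808 = -64813/154904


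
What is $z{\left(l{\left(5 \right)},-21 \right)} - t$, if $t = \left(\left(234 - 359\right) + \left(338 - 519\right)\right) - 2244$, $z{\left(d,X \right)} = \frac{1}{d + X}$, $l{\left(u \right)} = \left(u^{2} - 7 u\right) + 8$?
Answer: $\frac{58649}{23} \approx 2550.0$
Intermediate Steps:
$l{\left(u \right)} = 8 + u^{2} - 7 u$
$z{\left(d,X \right)} = \frac{1}{X + d}$
$t = -2550$ ($t = \left(-125 - 181\right) - 2244 = -306 - 2244 = -2550$)
$z{\left(l{\left(5 \right)},-21 \right)} - t = \frac{1}{-21 + \left(8 + 5^{2} - 35\right)} - -2550 = \frac{1}{-21 + \left(8 + 25 - 35\right)} + 2550 = \frac{1}{-21 - 2} + 2550 = \frac{1}{-23} + 2550 = - \frac{1}{23} + 2550 = \frac{58649}{23}$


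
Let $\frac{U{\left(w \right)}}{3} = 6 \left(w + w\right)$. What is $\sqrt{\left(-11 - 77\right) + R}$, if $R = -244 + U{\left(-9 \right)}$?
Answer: $4 i \sqrt{41} \approx 25.612 i$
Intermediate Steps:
$U{\left(w \right)} = 36 w$ ($U{\left(w \right)} = 3 \cdot 6 \left(w + w\right) = 3 \cdot 6 \cdot 2 w = 3 \cdot 12 w = 36 w$)
$R = -568$ ($R = -244 + 36 \left(-9\right) = -244 - 324 = -568$)
$\sqrt{\left(-11 - 77\right) + R} = \sqrt{\left(-11 - 77\right) - 568} = \sqrt{-88 - 568} = \sqrt{-656} = 4 i \sqrt{41}$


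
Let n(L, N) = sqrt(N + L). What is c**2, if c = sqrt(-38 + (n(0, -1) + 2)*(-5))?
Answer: -48 - 5*I ≈ -48.0 - 5.0*I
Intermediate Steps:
n(L, N) = sqrt(L + N)
c = sqrt(-48 - 5*I) (c = sqrt(-38 + (sqrt(0 - 1) + 2)*(-5)) = sqrt(-38 + (sqrt(-1) + 2)*(-5)) = sqrt(-38 + (I + 2)*(-5)) = sqrt(-38 + (2 + I)*(-5)) = sqrt(-38 + (-10 - 5*I)) = sqrt(-48 - 5*I) ≈ 0.36036 - 6.9376*I)
c**2 = (sqrt(-48 - 5*I))**2 = -48 - 5*I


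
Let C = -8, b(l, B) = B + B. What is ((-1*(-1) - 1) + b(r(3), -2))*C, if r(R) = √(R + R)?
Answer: 32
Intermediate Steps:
r(R) = √2*√R (r(R) = √(2*R) = √2*√R)
b(l, B) = 2*B
((-1*(-1) - 1) + b(r(3), -2))*C = ((-1*(-1) - 1) + 2*(-2))*(-8) = ((1 - 1) - 4)*(-8) = (0 - 4)*(-8) = -4*(-8) = 32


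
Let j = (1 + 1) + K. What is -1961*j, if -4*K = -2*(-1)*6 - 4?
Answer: 0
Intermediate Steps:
K = -2 (K = -(-2*(-1)*6 - 4)/4 = -(2*6 - 4)/4 = -(12 - 4)/4 = -1/4*8 = -2)
j = 0 (j = (1 + 1) - 2 = 2 - 2 = 0)
-1961*j = -1961*0 = 0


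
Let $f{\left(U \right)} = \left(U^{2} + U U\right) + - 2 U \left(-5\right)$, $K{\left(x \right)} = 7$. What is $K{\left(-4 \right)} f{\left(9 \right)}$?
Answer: $1764$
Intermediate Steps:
$f{\left(U \right)} = 2 U^{2} + 10 U$ ($f{\left(U \right)} = \left(U^{2} + U^{2}\right) + 10 U = 2 U^{2} + 10 U$)
$K{\left(-4 \right)} f{\left(9 \right)} = 7 \cdot 2 \cdot 9 \left(5 + 9\right) = 7 \cdot 2 \cdot 9 \cdot 14 = 7 \cdot 252 = 1764$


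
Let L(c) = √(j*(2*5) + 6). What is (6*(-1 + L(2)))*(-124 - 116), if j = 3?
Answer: -7200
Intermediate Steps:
L(c) = 6 (L(c) = √(3*(2*5) + 6) = √(3*10 + 6) = √(30 + 6) = √36 = 6)
(6*(-1 + L(2)))*(-124 - 116) = (6*(-1 + 6))*(-124 - 116) = (6*5)*(-240) = 30*(-240) = -7200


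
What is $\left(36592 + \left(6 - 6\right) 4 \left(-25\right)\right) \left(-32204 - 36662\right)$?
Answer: $-2519944672$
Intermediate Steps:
$\left(36592 + \left(6 - 6\right) 4 \left(-25\right)\right) \left(-32204 - 36662\right) = \left(36592 + \left(6 - 6\right) 4 \left(-25\right)\right) \left(-68866\right) = \left(36592 + 0 \cdot 4 \left(-25\right)\right) \left(-68866\right) = \left(36592 + 0 \left(-25\right)\right) \left(-68866\right) = \left(36592 + 0\right) \left(-68866\right) = 36592 \left(-68866\right) = -2519944672$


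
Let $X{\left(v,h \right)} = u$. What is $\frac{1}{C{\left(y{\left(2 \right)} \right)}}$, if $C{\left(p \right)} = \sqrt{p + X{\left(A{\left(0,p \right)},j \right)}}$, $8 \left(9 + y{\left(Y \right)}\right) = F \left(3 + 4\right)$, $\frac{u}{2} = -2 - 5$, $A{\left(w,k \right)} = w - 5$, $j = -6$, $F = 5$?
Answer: $- \frac{2 i \sqrt{298}}{149} \approx - 0.23171 i$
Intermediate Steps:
$A{\left(w,k \right)} = -5 + w$
$u = -14$ ($u = 2 \left(-2 - 5\right) = 2 \left(-7\right) = -14$)
$y{\left(Y \right)} = - \frac{37}{8}$ ($y{\left(Y \right)} = -9 + \frac{5 \left(3 + 4\right)}{8} = -9 + \frac{5 \cdot 7}{8} = -9 + \frac{1}{8} \cdot 35 = -9 + \frac{35}{8} = - \frac{37}{8}$)
$X{\left(v,h \right)} = -14$
$C{\left(p \right)} = \sqrt{-14 + p}$ ($C{\left(p \right)} = \sqrt{p - 14} = \sqrt{-14 + p}$)
$\frac{1}{C{\left(y{\left(2 \right)} \right)}} = \frac{1}{\sqrt{-14 - \frac{37}{8}}} = \frac{1}{\sqrt{- \frac{149}{8}}} = \frac{1}{\frac{1}{4} i \sqrt{298}} = - \frac{2 i \sqrt{298}}{149}$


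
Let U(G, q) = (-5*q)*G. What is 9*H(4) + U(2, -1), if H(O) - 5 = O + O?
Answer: 127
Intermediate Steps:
U(G, q) = -5*G*q
H(O) = 5 + 2*O (H(O) = 5 + (O + O) = 5 + 2*O)
9*H(4) + U(2, -1) = 9*(5 + 2*4) - 5*2*(-1) = 9*(5 + 8) + 10 = 9*13 + 10 = 117 + 10 = 127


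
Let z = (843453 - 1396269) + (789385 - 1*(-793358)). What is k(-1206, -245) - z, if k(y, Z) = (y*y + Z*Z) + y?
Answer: 483328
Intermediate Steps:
z = 1029927 (z = -552816 + (789385 + 793358) = -552816 + 1582743 = 1029927)
k(y, Z) = y + Z**2 + y**2 (k(y, Z) = (y**2 + Z**2) + y = (Z**2 + y**2) + y = y + Z**2 + y**2)
k(-1206, -245) - z = (-1206 + (-245)**2 + (-1206)**2) - 1*1029927 = (-1206 + 60025 + 1454436) - 1029927 = 1513255 - 1029927 = 483328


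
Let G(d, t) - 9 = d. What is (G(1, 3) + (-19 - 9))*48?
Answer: -864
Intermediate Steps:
G(d, t) = 9 + d
(G(1, 3) + (-19 - 9))*48 = ((9 + 1) + (-19 - 9))*48 = (10 - 28)*48 = -18*48 = -864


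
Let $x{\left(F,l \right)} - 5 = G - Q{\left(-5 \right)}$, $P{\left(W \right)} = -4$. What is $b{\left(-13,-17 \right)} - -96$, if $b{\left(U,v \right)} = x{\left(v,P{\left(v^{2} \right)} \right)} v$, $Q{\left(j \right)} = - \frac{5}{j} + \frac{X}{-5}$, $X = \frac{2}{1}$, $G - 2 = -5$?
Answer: $\frac{361}{5} \approx 72.2$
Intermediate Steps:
$G = -3$ ($G = 2 - 5 = -3$)
$X = 2$ ($X = 2 \cdot 1 = 2$)
$Q{\left(j \right)} = - \frac{2}{5} - \frac{5}{j}$ ($Q{\left(j \right)} = - \frac{5}{j} + \frac{2}{-5} = - \frac{5}{j} + 2 \left(- \frac{1}{5}\right) = - \frac{5}{j} - \frac{2}{5} = - \frac{2}{5} - \frac{5}{j}$)
$x{\left(F,l \right)} = \frac{7}{5}$ ($x{\left(F,l \right)} = 5 - \left(\frac{13}{5} + 1\right) = 5 - \frac{18}{5} = \frac{7}{5}$)
$b{\left(U,v \right)} = \frac{7 v}{5}$
$b{\left(-13,-17 \right)} - -96 = \frac{7}{5} \left(-17\right) - -96 = - \frac{119}{5} + 96 = \frac{361}{5}$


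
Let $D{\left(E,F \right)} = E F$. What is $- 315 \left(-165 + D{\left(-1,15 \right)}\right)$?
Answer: $56700$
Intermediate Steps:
$- 315 \left(-165 + D{\left(-1,15 \right)}\right) = - 315 \left(-165 - 15\right) = \left(-315\right) \left(-180\right) = 56700$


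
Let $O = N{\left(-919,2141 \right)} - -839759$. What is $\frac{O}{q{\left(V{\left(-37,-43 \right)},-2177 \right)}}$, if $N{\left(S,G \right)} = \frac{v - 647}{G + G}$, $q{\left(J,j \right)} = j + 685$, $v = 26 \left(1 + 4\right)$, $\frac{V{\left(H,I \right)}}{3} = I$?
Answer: $- \frac{3595847521}{6388744} \approx -562.84$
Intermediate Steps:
$V{\left(H,I \right)} = 3 I$
$v = 130$ ($v = 26 \cdot 5 = 130$)
$q{\left(J,j \right)} = 685 + j$
$N{\left(S,G \right)} = - \frac{517}{2 G}$ ($N{\left(S,G \right)} = \frac{130 - 647}{G + G} = - \frac{517}{2 G}$)
$O = \frac{3595847521}{4282}$ ($O = - \frac{517}{2 \cdot 2141} - -839759 = \left(- \frac{517}{2}\right) \frac{1}{2141} + 839759 = - \frac{517}{4282} + 839759 = \frac{3595847521}{4282} \approx 8.3976 \cdot 10^{5}$)
$\frac{O}{q{\left(V{\left(-37,-43 \right)},-2177 \right)}} = \frac{3595847521}{4282 \left(685 - 2177\right)} = \frac{3595847521}{4282 \left(-1492\right)} = \frac{3595847521}{4282} \left(- \frac{1}{1492}\right) = - \frac{3595847521}{6388744}$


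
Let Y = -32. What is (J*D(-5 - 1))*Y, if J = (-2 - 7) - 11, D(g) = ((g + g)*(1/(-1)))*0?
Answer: 0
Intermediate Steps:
D(g) = 0 (D(g) = ((2*g)*(1*(-1)))*0 = ((2*g)*(-1))*0 = -2*g*0 = 0)
J = -20 (J = -9 - 11 = -20)
(J*D(-5 - 1))*Y = -20*0*(-32) = 0*(-32) = 0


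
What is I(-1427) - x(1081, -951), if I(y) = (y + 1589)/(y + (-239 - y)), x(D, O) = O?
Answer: 227127/239 ≈ 950.32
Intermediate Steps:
I(y) = -1589/239 - y/239 (I(y) = (1589 + y)/(-239) = (1589 + y)*(-1/239) = -1589/239 - y/239)
I(-1427) - x(1081, -951) = (-1589/239 - 1/239*(-1427)) - 1*(-951) = (-1589/239 + 1427/239) + 951 = -162/239 + 951 = 227127/239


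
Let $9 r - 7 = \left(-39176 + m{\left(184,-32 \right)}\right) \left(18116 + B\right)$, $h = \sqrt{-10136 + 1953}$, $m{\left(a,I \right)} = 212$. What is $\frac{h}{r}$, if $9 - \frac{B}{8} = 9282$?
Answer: $\frac{63 i \sqrt{167}}{2184633559} \approx 3.7267 \cdot 10^{-7} i$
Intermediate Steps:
$B = -74184$ ($B = 72 - 74256 = -74184$)
$h = 7 i \sqrt{167}$ ($h = \sqrt{-8183} = 7 i \sqrt{167} \approx 90.46 i$)
$r = \frac{2184633559}{9}$ ($r = \frac{7}{9} + \frac{\left(-39176 + 212\right) \left(18116 - 74184\right)}{9} = \frac{7}{9} + \frac{\left(-38964\right) \left(-56068\right)}{9} = \frac{7}{9} + \frac{1}{9} \cdot 2184633552 = \frac{7}{9} + \frac{728211184}{3} = \frac{2184633559}{9} \approx 2.4274 \cdot 10^{8}$)
$\frac{h}{r} = \frac{7 i \sqrt{167}}{\frac{2184633559}{9}} = 7 i \sqrt{167} \cdot \frac{9}{2184633559} = \frac{63 i \sqrt{167}}{2184633559}$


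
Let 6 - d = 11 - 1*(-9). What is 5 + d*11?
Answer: -149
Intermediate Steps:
d = -14 (d = 6 - (11 - 1*(-9)) = 6 - (11 + 9) = 6 - 1*20 = 6 - 20 = -14)
5 + d*11 = 5 - 14*11 = 5 - 154 = -149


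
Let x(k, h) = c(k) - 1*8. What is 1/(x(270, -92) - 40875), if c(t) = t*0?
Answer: -1/40883 ≈ -2.4460e-5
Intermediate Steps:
c(t) = 0
x(k, h) = -8 (x(k, h) = 0 - 1*8 = 0 - 8 = -8)
1/(x(270, -92) - 40875) = 1/(-8 - 40875) = 1/(-40883) = -1/40883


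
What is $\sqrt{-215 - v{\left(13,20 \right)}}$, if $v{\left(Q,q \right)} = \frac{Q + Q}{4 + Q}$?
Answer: $\frac{3 i \sqrt{6953}}{17} \approx 14.715 i$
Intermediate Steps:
$v{\left(Q,q \right)} = \frac{2 Q}{4 + Q}$
$\sqrt{-215 - v{\left(13,20 \right)}} = \sqrt{-215 - 2 \cdot 13 \frac{1}{4 + 13}} = \sqrt{-215 - 2 \cdot 13 \cdot \frac{1}{17}} = \sqrt{-215 - \frac{26}{17}} = \sqrt{- \frac{3681}{17}} = \frac{3 i \sqrt{6953}}{17}$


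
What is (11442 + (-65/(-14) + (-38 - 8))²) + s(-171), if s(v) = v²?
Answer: 8309109/196 ≈ 42393.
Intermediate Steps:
(11442 + (-65/(-14) + (-38 - 8))²) + s(-171) = (11442 + (-65/(-14) + (-38 - 8))²) + (-171)² = (11442 + (-65*(-1/14) - 46)²) + 29241 = (11442 + (65/14 - 46)²) + 29241 = (11442 + (-579/14)²) + 29241 = (11442 + 335241/196) + 29241 = 2577873/196 + 29241 = 8309109/196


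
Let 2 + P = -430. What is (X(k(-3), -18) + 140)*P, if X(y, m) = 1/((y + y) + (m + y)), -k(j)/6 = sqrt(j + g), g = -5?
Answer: 24*(-5040*sqrt(2) + 2519*I)/(-I + 2*sqrt(2)) ≈ -60477.0 - 7.5425*I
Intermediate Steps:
P = -432 (P = -2 - 430 = -432)
k(j) = -6*sqrt(-5 + j) (k(j) = -6*sqrt(j - 5) = -6*sqrt(-5 + j))
X(y, m) = 1/(m + 3*y) (X(y, m) = 1/(2*y + (m + y)) = 1/(m + 3*y))
(X(k(-3), -18) + 140)*P = (1/(-18 + 3*(-6*sqrt(-5 - 3))) + 140)*(-432) = (1/(-18 + 3*(-12*I*sqrt(2))) + 140)*(-432) = (1/(-18 - 36*I*sqrt(2)) + 140)*(-432) = (140 + 1/(-18 - 36*I*sqrt(2)))*(-432) = -60480 - 432/(-18 - 36*I*sqrt(2))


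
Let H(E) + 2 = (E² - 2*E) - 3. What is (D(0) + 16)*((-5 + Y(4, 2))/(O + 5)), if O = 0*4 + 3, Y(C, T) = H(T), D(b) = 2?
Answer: -45/2 ≈ -22.500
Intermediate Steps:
H(E) = -5 + E² - 2*E (H(E) = -2 + ((E² - 2*E) - 3) = -2 + (-3 + E² - 2*E) = -5 + E² - 2*E)
Y(C, T) = -5 + T² - 2*T
O = 3 (O = 0 + 3 = 3)
(D(0) + 16)*((-5 + Y(4, 2))/(O + 5)) = (2 + 16)*((-5 + (-5 + 2² - 2*2))/(3 + 5)) = 18*((-5 + (-5 + 4 - 4))/8) = 18*((-5 - 5)*(⅛)) = 18*(-10*⅛) = 18*(-5/4) = -45/2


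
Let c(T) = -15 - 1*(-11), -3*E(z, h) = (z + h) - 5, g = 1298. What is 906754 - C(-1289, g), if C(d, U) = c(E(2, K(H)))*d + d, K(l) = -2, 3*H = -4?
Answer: 902887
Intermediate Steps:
H = -4/3 (H = (⅓)*(-4) = -4/3 ≈ -1.3333)
E(z, h) = 5/3 - h/3 - z/3 (E(z, h) = -((z + h) - 5)/3 = -((h + z) - 5)/3 = -(-5 + h + z)/3 = 5/3 - h/3 - z/3)
c(T) = -4 (c(T) = -15 + 11 = -4)
C(d, U) = -3*d (C(d, U) = -4*d + d = -3*d)
906754 - C(-1289, g) = 906754 - (-3)*(-1289) = 906754 - 1*3867 = 906754 - 3867 = 902887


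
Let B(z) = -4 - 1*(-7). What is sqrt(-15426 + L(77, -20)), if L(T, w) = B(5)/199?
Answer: I*sqrt(610884429)/199 ≈ 124.2*I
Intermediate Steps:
B(z) = 3 (B(z) = -4 + 7 = 3)
L(T, w) = 3/199
sqrt(-15426 + L(77, -20)) = sqrt(-15426 + 3/199) = sqrt(-3069771/199) = I*sqrt(610884429)/199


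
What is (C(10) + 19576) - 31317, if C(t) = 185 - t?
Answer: -11566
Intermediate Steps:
(C(10) + 19576) - 31317 = ((185 - 1*10) + 19576) - 31317 = ((185 - 10) + 19576) - 31317 = (175 + 19576) - 31317 = 19751 - 31317 = -11566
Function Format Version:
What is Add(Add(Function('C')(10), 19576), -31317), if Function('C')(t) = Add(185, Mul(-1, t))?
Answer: -11566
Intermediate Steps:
Add(Add(Function('C')(10), 19576), -31317) = Add(Add(Add(185, Mul(-1, 10)), 19576), -31317) = Add(Add(Add(185, -10), 19576), -31317) = Add(Add(175, 19576), -31317) = Add(19751, -31317) = -11566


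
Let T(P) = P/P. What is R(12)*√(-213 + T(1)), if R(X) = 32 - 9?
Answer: 46*I*√53 ≈ 334.89*I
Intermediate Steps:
R(X) = 23
T(P) = 1
R(12)*√(-213 + T(1)) = 23*√(-213 + 1) = 23*√(-212) = 23*(2*I*√53) = 46*I*√53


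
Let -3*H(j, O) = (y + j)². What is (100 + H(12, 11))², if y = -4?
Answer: 55696/9 ≈ 6188.4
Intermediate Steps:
H(j, O) = -(-4 + j)²/3
(100 + H(12, 11))² = (100 - (-4 + 12)²/3)² = (100 - ⅓*8²)² = (100 - ⅓*64)² = (100 - 64/3)² = (236/3)² = 55696/9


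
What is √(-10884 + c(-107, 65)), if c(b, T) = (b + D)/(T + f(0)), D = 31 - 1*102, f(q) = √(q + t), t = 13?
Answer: √(-707638 - 10884*√13)/√(65 + √13) ≈ 104.34*I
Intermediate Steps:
f(q) = √(13 + q) (f(q) = √(q + 13) = √(13 + q))
D = -71 (D = 31 - 102 = -71)
c(b, T) = (-71 + b)/(T + √13) (c(b, T) = (b - 71)/(T + √(13 + 0)) = (-71 + b)/(T + √13))
√(-10884 + c(-107, 65)) = √(-10884 + (-71 - 107)/(65 + √13)) = √(-10884 - 178/(65 + √13))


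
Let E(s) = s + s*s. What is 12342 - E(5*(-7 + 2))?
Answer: 11742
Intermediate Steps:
E(s) = s + s²
12342 - E(5*(-7 + 2)) = 12342 - 5*(-7 + 2)*(1 + 5*(-7 + 2)) = 12342 - 5*(-5)*(1 + 5*(-5)) = 12342 - (-25)*(1 - 25) = 12342 - (-25)*(-24) = 12342 - 1*600 = 12342 - 600 = 11742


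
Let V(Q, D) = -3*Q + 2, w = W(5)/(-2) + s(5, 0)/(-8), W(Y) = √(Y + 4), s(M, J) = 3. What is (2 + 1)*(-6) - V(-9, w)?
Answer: -47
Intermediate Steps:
W(Y) = √(4 + Y)
w = -15/8 (w = √(4 + 5)/(-2) + 3/(-8) = √9*(-½) + 3*(-⅛) = 3*(-½) - 3/8 = -3/2 - 3/8 = -15/8 ≈ -1.8750)
V(Q, D) = 2 - 3*Q
(2 + 1)*(-6) - V(-9, w) = (2 + 1)*(-6) - (2 - 3*(-9)) = 3*(-6) - (2 + 27) = -18 - 1*29 = -18 - 29 = -47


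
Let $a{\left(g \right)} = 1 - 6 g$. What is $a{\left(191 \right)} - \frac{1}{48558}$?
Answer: $- \frac{55598911}{48558} \approx -1145.0$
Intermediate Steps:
$a{\left(191 \right)} - \frac{1}{48558} = \left(1 - 1146\right) - \frac{1}{48558} = -1145 - \frac{1}{48558} = - \frac{55598911}{48558}$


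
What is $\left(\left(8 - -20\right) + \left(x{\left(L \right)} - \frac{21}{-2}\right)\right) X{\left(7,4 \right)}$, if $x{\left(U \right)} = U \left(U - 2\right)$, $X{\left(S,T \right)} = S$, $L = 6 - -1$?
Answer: $\frac{1029}{2} \approx 514.5$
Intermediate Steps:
$L = 7$ ($L = 6 + 1 = 7$)
$x{\left(U \right)} = U \left(-2 + U\right)$
$\left(\left(8 - -20\right) + \left(x{\left(L \right)} - \frac{21}{-2}\right)\right) X{\left(7,4 \right)} = \left(\left(8 - -20\right) - \left(- \frac{21}{2} - 7 \left(-2 + 7\right)\right)\right) 7 = \left(\left(8 + 20\right) + \left(7 \cdot 5 - - \frac{21}{2}\right)\right) 7 = \left(28 + \left(35 + \frac{21}{2}\right)\right) 7 = \left(28 + \frac{91}{2}\right) 7 = \frac{147}{2} \cdot 7 = \frac{1029}{2}$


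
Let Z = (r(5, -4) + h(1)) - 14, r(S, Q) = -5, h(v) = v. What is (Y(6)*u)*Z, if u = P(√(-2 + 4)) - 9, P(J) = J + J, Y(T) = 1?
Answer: 162 - 36*√2 ≈ 111.09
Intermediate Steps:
P(J) = 2*J
u = -9 + 2*√2 (u = 2*√(-2 + 4) - 9 = 2*√2 - 9 = -9 + 2*√2 ≈ -6.1716)
Z = -18 (Z = (-5 + 1) - 14 = -4 - 14 = -18)
(Y(6)*u)*Z = (1*(-9 + 2*√2))*(-18) = (-9 + 2*√2)*(-18) = 162 - 36*√2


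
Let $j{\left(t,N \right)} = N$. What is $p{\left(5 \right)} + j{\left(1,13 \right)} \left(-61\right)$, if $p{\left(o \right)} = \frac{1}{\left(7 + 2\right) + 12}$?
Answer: $- \frac{16652}{21} \approx -792.95$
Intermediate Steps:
$p{\left(o \right)} = \frac{1}{21}$ ($p{\left(o \right)} = \frac{1}{9 + 12} = \frac{1}{21}$)
$p{\left(5 \right)} + j{\left(1,13 \right)} \left(-61\right) = \frac{1}{21} + 13 \left(-61\right) = \frac{1}{21} - 793 = - \frac{16652}{21}$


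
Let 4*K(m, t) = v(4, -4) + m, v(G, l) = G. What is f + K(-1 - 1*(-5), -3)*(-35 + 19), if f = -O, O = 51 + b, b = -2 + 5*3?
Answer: -96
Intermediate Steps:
b = 13 (b = -2 + 15 = 13)
O = 64 (O = 51 + 13 = 64)
K(m, t) = 1 + m/4 (K(m, t) = (4 + m)/4 = 1 + m/4)
f = -64 (f = -1*64 = -64)
f + K(-1 - 1*(-5), -3)*(-35 + 19) = -64 + (1 + (-1 - 1*(-5))/4)*(-35 + 19) = -64 + (1 + (-1 + 5)/4)*(-16) = -64 + (1 + (¼)*4)*(-16) = -64 + (1 + 1)*(-16) = -64 + 2*(-16) = -64 - 32 = -96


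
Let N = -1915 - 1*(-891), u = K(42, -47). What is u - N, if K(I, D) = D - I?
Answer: 935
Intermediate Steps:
u = -89 (u = -47 - 1*42 = -47 - 42 = -89)
N = -1024 (N = -1915 + 891 = -1024)
u - N = -89 - 1*(-1024) = -89 + 1024 = 935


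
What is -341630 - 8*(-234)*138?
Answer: -83294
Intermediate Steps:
-341630 - 8*(-234)*138 = -341630 - (-1872)*138 = -341630 - 1*(-258336) = -341630 + 258336 = -83294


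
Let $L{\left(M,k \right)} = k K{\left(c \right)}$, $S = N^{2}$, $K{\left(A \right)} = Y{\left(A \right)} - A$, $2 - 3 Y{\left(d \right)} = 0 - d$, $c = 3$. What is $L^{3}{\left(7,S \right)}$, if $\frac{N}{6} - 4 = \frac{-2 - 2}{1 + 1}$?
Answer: $-7077888$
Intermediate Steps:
$Y{\left(d \right)} = \frac{2}{3} + \frac{d}{3}$ ($Y{\left(d \right)} = \frac{2}{3} - \frac{0 - d}{3} = \frac{2}{3} - \frac{\left(-1\right) d}{3} = \frac{2}{3} + \frac{d}{3}$)
$K{\left(A \right)} = \frac{2}{3} - \frac{2 A}{3}$ ($K{\left(A \right)} = \left(\frac{2}{3} + \frac{A}{3}\right) - A = \frac{2}{3} - \frac{2 A}{3}$)
$N = 12$ ($N = 24 + 6 \frac{-2 - 2}{1 + 1} = 24 + 6 \left(- \frac{4}{2}\right) = 24 + 6 \left(\left(-4\right) \frac{1}{2}\right) = 24 + 6 \left(-2\right) = 24 - 12 = 12$)
$S = 144$ ($S = 12^{2} = 144$)
$L{\left(M,k \right)} = - \frac{4 k}{3}$ ($L{\left(M,k \right)} = k \left(\frac{2}{3} - 2\right) = k \left(- \frac{4}{3}\right) = - \frac{4 k}{3}$)
$L^{3}{\left(7,S \right)} = \left(\left(- \frac{4}{3}\right) 144\right)^{3} = \left(-192\right)^{3} = -7077888$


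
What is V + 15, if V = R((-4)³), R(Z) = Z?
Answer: -49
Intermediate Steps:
V = -64 (V = (-4)³ = -64)
V + 15 = -64 + 15 = -49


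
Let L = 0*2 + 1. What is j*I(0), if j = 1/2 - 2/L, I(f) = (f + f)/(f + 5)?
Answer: 0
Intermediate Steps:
I(f) = 2*f/(5 + f) (I(f) = (2*f)/(5 + f) = 2*f/(5 + f))
L = 1 (L = 0 + 1 = 1)
j = -3/2 (j = 1/2 - 2/1 = 1*(½) - 2*1 = ½ - 2 = -3/2 ≈ -1.5000)
j*I(0) = -3*0/(5 + 0) = -3*0/5 = -3/2*0 = 0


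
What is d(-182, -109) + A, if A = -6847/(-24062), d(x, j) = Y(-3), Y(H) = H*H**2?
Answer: -642827/24062 ≈ -26.715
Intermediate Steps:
Y(H) = H**3
d(x, j) = -27 (d(x, j) = (-3)**3 = -27)
A = 6847/24062 (A = -6847*(-1/24062) = 6847/24062 ≈ 0.28456)
d(-182, -109) + A = -27 + 6847/24062 = -642827/24062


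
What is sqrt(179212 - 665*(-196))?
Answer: 4*sqrt(19347) ≈ 556.37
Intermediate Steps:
sqrt(179212 - 665*(-196)) = sqrt(179212 + 130340) = sqrt(309552) = 4*sqrt(19347)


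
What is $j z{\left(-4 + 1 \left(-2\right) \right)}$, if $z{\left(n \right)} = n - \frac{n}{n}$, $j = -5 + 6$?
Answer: $-7$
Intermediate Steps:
$j = 1$
$z{\left(n \right)} = -1 + n$ ($z{\left(n \right)} = n - 1 = -1 + n$)
$j z{\left(-4 + 1 \left(-2\right) \right)} = 1 \left(-1 + \left(-4 + 1 \left(-2\right)\right)\right) = 1 \left(-1 - 6\right) = 1 \left(-7\right) = -7$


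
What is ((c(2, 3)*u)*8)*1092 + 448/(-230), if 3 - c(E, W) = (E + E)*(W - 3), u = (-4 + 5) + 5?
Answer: 18083296/115 ≈ 1.5725e+5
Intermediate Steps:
u = 6 (u = 1 + 5 = 6)
c(E, W) = 3 - 2*E*(-3 + W) (c(E, W) = 3 - (E + E)*(W - 3) = 3 - 2*E*(-3 + W))
((c(2, 3)*u)*8)*1092 + 448/(-230) = (((3 + 6*2 - 2*2*3)*6)*8)*1092 + 448/(-230) = (((3 + 12 - 12)*6)*8)*1092 + 448*(-1/230) = ((3*6)*8)*1092 - 224/115 = (18*8)*1092 - 224/115 = 144*1092 - 224/115 = 157248 - 224/115 = 18083296/115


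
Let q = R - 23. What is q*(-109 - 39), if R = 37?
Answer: -2072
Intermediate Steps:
q = 14 (q = 37 - 23 = 14)
q*(-109 - 39) = 14*(-109 - 39) = 14*(-148) = -2072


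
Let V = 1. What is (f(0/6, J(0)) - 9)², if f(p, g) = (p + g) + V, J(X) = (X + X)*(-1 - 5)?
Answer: 64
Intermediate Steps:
J(X) = -12*X (J(X) = (2*X)*(-6) = -12*X)
f(p, g) = 1 + g + p (f(p, g) = (p + g) + 1 = (g + p) + 1 = 1 + g + p)
(f(0/6, J(0)) - 9)² = ((1 - 12*0 + 0/6) - 9)² = ((1 + 0 + 0*(⅙)) - 9)² = ((1 + 0 + 0) - 9)² = (1 - 9)² = (-8)² = 64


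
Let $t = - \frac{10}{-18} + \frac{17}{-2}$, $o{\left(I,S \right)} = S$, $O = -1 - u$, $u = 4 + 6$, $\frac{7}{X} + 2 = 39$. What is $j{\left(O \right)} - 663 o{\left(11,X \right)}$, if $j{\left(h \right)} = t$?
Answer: $- \frac{88829}{666} \approx -133.38$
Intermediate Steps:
$X = \frac{7}{37}$ ($X = \frac{7}{-2 + 39} = \frac{7}{37} \approx 0.18919$)
$u = 10$
$O = -11$ ($O = -1 - 10 = -11$)
$t = - \frac{143}{18}$ ($t = \left(-10\right) \left(- \frac{1}{18}\right) + 17 \left(- \frac{1}{2}\right) = \frac{5}{9} - \frac{17}{2} = - \frac{143}{18} \approx -7.9444$)
$j{\left(h \right)} = - \frac{143}{18}$
$j{\left(O \right)} - 663 o{\left(11,X \right)} = - \frac{143}{18} - \frac{4641}{37} = - \frac{88829}{666}$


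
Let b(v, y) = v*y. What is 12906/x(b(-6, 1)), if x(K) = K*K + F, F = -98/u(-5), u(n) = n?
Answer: 32265/139 ≈ 232.12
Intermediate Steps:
F = 98/5 (F = -98/(-5) = -98*(-1/5) = 98/5 ≈ 19.600)
x(K) = 98/5 + K**2 (x(K) = K*K + 98/5 = K**2 + 98/5 = 98/5 + K**2)
12906/x(b(-6, 1)) = 12906/(98/5 + (-6*1)**2) = 12906/(98/5 + (-6)**2) = 12906/(98/5 + 36) = 12906/(278/5) = 12906*(5/278) = 32265/139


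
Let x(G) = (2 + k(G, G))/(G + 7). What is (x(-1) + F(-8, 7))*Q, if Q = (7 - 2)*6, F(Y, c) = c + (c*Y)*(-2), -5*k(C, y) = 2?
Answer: 3578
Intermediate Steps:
k(C, y) = -⅖ (k(C, y) = -⅕*2 = -⅖)
F(Y, c) = c - 2*Y*c (F(Y, c) = c + (Y*c)*(-2) = c - 2*Y*c)
Q = 30 (Q = 5*6 = 30)
x(G) = 8/(5*(7 + G)) (x(G) = (2 - ⅖)/(G + 7) = 8/(5*(7 + G)))
(x(-1) + F(-8, 7))*Q = (8/(5*(7 - 1)) + 7*(1 - 2*(-8)))*30 = ((8/5)/6 + 7*(1 + 16))*30 = ((8/5)*(⅙) + 7*17)*30 = (4/15 + 119)*30 = (1789/15)*30 = 3578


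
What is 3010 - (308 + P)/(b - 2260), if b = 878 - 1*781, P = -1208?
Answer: 2169910/721 ≈ 3009.6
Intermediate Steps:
b = 97 (b = 878 - 781 = 97)
3010 - (308 + P)/(b - 2260) = 3010 - (308 - 1208)/(97 - 2260) = 3010 - (-900)/(-2163) = 3010 - (-900)*(-1)/2163 = 3010 - 1*300/721 = 3010 - 300/721 = 2169910/721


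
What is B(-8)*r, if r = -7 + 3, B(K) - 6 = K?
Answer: 8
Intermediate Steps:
B(K) = 6 + K
r = -4
B(-8)*r = (6 - 8)*(-4) = -2*(-4) = 8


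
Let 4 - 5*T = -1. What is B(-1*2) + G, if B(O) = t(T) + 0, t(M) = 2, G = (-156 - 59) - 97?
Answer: -310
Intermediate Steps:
T = 1 (T = ⅘ - ⅕*(-1) = ⅘ + ⅕ = 1)
G = -312 (G = -215 - 97 = -312)
B(O) = 2 (B(O) = 2 + 0 = 2)
B(-1*2) + G = 2 - 312 = -310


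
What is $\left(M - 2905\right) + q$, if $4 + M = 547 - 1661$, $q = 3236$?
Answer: $-787$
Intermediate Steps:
$M = -1118$ ($M = -4 + \left(547 - 1661\right) = -4 - 1114 = -1118$)
$\left(M - 2905\right) + q = \left(-1118 - 2905\right) + 3236 = -4023 + 3236 = -787$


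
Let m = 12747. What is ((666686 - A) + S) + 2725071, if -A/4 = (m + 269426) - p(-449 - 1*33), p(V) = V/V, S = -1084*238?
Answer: 4262453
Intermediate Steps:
S = -257992
p(V) = 1
A = -1128688 (A = -4*((12747 + 269426) - 1*1) = -4*(282173 - 1) = -4*282172 = -1128688)
((666686 - A) + S) + 2725071 = ((666686 - 1*(-1128688)) - 257992) + 2725071 = ((666686 + 1128688) - 257992) + 2725071 = (1795374 - 257992) + 2725071 = 1537382 + 2725071 = 4262453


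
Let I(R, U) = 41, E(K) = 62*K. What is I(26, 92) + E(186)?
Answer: 11573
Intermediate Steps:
I(26, 92) + E(186) = 41 + 62*186 = 41 + 11532 = 11573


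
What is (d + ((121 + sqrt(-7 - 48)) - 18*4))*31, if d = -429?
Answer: -11780 + 31*I*sqrt(55) ≈ -11780.0 + 229.9*I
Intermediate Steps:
(d + ((121 + sqrt(-7 - 48)) - 18*4))*31 = (-429 + ((121 + sqrt(-7 - 48)) - 18*4))*31 = (-429 + ((121 + sqrt(-55)) - 72))*31 = (-429 + ((121 + I*sqrt(55)) - 72))*31 = (-429 + (49 + I*sqrt(55)))*31 = (-380 + I*sqrt(55))*31 = -11780 + 31*I*sqrt(55)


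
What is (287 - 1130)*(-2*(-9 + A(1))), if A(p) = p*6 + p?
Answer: -3372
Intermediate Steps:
A(p) = 7*p (A(p) = 6*p + p = 7*p)
(287 - 1130)*(-2*(-9 + A(1))) = (287 - 1130)*(-2*(-9 + 7*1)) = -(-1686)*(-9 + 7) = -(-1686)*(-2) = -843*4 = -3372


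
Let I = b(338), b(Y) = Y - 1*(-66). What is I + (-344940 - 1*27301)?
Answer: -371837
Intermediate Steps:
b(Y) = 66 + Y (b(Y) = Y + 66 = 66 + Y)
I = 404 (I = 66 + 338 = 404)
I + (-344940 - 1*27301) = 404 + (-344940 - 1*27301) = 404 + (-344940 - 27301) = 404 - 372241 = -371837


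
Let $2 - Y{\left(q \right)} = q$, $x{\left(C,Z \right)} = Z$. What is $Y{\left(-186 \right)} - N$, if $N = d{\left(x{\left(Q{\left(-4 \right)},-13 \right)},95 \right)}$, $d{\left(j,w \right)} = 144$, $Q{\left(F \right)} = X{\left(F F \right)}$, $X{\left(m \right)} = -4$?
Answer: $44$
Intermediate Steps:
$Q{\left(F \right)} = -4$
$Y{\left(q \right)} = 2 - q$
$N = 144$
$Y{\left(-186 \right)} - N = \left(2 - -186\right) - 144 = \left(2 + 186\right) - 144 = 188 - 144 = 44$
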